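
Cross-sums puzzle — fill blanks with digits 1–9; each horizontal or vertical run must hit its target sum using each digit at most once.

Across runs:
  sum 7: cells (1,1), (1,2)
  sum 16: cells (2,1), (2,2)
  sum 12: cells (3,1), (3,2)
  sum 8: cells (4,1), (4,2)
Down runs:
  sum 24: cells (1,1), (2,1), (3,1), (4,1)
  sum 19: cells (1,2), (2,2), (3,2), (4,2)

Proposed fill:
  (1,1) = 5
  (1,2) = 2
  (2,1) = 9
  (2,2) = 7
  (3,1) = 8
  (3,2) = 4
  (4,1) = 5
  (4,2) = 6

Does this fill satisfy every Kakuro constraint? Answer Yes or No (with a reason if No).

No — the down run (1,1)–(4,1) sums to 27, not 24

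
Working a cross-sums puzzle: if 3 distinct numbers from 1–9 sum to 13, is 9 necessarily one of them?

No

Counterexample: {1,4,8} sums to 13 without using 9.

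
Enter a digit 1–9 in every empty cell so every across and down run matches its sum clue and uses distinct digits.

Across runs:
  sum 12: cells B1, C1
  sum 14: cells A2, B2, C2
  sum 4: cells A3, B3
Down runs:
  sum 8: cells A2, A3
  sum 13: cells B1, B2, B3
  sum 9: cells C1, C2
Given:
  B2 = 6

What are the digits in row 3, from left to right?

1 3

4 in 2 cells must be {1,3}.
B3 = 3: the only remaining digit allowed by both the 4 across and the 13 down.
B1 = 13 − 9 = 4 completes the 13 down.
C1 = 12 − 4 = 8 completes the 12 across.
C2 = 9 − 8 = 1 completes the 9 down.
A3 = 4 − 3 = 1 completes the 4 across.
A2 = 14 − 7 = 7 completes the 14 across.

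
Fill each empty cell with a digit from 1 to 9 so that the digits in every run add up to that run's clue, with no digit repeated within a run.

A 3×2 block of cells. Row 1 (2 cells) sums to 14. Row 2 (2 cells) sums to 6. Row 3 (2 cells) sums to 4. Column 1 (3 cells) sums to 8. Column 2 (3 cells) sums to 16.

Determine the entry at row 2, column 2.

4

4 in 2 cells must be {1,3}.
The 14 across and the 8 down share only 5, so (1,1) = 5.
(1,2) = 14 − 5 = 9 completes the 14 across.
Given what's placed, (3,1) must be 1 to fit the 4 across and 8 down.
(3,2) = 4 − 1 = 3 completes the 4 across.
(2,1) = 8 − 6 = 2 completes the 8 down.
(2,2) = 6 − 2 = 4 completes the 6 across.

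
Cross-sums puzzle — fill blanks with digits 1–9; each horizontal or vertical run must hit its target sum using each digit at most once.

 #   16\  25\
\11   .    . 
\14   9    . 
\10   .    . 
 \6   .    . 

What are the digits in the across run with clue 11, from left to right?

4 7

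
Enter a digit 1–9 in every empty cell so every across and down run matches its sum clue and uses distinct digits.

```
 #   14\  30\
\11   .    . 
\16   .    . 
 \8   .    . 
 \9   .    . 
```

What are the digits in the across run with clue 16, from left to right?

7 9

16 in 2 cells must be {7,9}; 30 in 4 cells must be {6,7,8,9}.
Only 7 fits R2C1 under both its across sum 16 and down sum 14.
R2C2 = 16 − 7 = 9 completes the 16 across.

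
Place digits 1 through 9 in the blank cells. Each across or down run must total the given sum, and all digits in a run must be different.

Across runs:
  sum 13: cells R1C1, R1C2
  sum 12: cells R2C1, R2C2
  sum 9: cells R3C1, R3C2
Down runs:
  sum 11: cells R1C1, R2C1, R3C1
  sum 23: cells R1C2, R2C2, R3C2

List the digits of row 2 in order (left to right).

3 9

23 in 3 cells must be {6,8,9}.
Nothing is forced directly, so branch on R3C2, whose candidates are 6 or 8. If R3C2 = 6: that forces R3C1 = 3, R2C1 = 7, after which R2C2 would have to be in {5} for the 12 across but in {8,9} for the 23 down — contradiction. So R3C2 = 8.
Given what's placed, R2C2 must be 9 to fit the 12 across and 23 down.
R3C1 = 9 − 8 = 1 completes the 9 across.
R1C2 = 23 − 17 = 6 completes the 23 down.
R2C1 = 12 − 9 = 3 completes the 12 across.
R1C1 = 13 − 6 = 7 completes the 13 across.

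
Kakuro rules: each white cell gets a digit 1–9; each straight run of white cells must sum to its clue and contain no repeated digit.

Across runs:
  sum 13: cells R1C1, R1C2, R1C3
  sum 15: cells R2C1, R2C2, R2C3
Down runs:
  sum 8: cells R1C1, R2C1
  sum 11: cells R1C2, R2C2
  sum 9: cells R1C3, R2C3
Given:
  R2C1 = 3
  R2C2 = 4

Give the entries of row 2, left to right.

R1C1 = 8 − 3 = 5 completes the 8 down.
R1C2 = 11 − 4 = 7 completes the 11 down.
R1C3 = 13 − 12 = 1 completes the 13 across.
R2C3 = 15 − 7 = 8 completes the 15 across.

3 4 8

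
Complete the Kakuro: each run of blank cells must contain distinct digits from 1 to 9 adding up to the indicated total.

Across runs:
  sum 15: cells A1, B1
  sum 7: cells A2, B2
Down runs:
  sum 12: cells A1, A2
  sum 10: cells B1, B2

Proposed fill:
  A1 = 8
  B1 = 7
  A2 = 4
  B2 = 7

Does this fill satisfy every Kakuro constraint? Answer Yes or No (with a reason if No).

No — the down run B1–B2 sums to 14, not 10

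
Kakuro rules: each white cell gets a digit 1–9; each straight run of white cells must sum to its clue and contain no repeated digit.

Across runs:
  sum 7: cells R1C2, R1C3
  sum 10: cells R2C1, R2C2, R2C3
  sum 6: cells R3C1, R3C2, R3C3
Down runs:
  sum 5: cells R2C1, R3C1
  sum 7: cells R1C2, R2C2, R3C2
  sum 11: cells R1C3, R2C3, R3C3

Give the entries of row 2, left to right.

2, 1, 7

6 in 3 cells must be {1,2,3}; 7 in 3 cells must be {1,2,4}.
Nothing is forced directly, so branch on R2C2, whose candidates are 1 or 2 or 4. If R2C2 = 2: that forces R3C2 = 1, R1C2 = 4, R1C3 = 3, R3C3 = 2, after which R2C3 would have to be in {1,3,5,7} for the 10 across but in {6} for the 11 down — contradiction. If R2C2 = 4: that forces R2C1 = 1, R2C3 = 5, after which R3C1 would have to be in {1,2,3} for the 6 across but in {4} for the 5 down — contradiction. So R2C2 = 1.
Given what's placed, R3C2 must be 2 to fit the 6 across and 7 down.
R1C2 = 7 − 3 = 4 completes the 7 down.
R1C3 = 7 − 4 = 3 completes the 7 across.
R3C3 = 1: the only remaining digit allowed by both the 6 across and the 11 down.
R2C3 = 11 − 4 = 7 completes the 11 down.
R3C1 = 6 − 3 = 3 completes the 6 across.
R2C1 = 10 − 8 = 2 completes the 10 across.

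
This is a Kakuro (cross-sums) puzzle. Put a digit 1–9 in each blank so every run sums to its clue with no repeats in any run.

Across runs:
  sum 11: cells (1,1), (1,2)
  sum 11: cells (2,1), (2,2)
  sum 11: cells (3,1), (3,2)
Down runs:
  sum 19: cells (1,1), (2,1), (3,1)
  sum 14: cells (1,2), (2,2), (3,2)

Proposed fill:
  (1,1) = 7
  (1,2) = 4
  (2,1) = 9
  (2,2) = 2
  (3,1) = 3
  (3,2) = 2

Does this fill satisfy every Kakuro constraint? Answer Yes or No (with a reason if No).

No — the down run (1,2)–(3,2) sums to 8, not 14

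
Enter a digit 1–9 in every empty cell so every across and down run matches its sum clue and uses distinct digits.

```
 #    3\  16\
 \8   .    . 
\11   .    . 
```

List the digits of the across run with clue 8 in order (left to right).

1 7

3 in 2 cells must be {1,2}; 16 in 2 cells must be {7,9}.
The 8 across and the 16 down share only 7, so R1C2 = 7.
The 11 across and the 3 down share only 2, so R2C1 = 2.
R2C2 = 11 − 2 = 9 completes the 11 across.
R1C1 = 8 − 7 = 1 completes the 8 across.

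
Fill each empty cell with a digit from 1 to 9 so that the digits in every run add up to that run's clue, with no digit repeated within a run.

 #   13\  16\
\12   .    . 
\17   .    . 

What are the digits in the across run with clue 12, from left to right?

5 7

17 in 2 cells must be {8,9}; 16 in 2 cells must be {7,9}.
The 17 across and the 16 down share only 9, so R2C2 = 9.
R1C2 = 16 − 9 = 7 completes the 16 down.
R2C1 = 17 − 9 = 8 completes the 17 across.
R1C1 = 12 − 7 = 5 completes the 12 across.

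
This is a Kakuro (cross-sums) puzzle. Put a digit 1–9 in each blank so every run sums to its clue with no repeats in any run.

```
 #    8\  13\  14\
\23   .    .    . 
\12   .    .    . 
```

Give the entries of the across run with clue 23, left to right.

6, 9, 8

23 in 3 cells must be {6,8,9}.
The 23 across and the 8 down share only 6, so R1C1 = 6.
R2C1 = 8 − 6 = 2 completes the 8 down.
Nothing is forced directly, so branch on R2C3, whose candidates are 6 or 9. If R2C3 = 9: then R1C3 would have to be in {8,9} for the 23 across but in {5} for the 14 down — contradiction. So R2C3 = 6.
R1C3 = 14 − 6 = 8 completes the 14 down.
R2C2 = 12 − 8 = 4 completes the 12 across.
R1C2 = 23 − 14 = 9 completes the 23 across.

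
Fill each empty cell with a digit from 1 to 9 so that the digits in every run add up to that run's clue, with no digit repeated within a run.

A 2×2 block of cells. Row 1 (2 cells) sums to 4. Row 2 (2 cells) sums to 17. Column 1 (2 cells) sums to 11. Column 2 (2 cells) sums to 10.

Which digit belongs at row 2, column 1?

4 in 2 cells must be {1,3}; 17 in 2 cells must be {8,9}.
The 4 across and the 11 down share only 3, so (1,1) = 3.
(1,2) = 4 − 3 = 1 completes the 4 across.
(2,1) = 11 − 3 = 8 completes the 11 down.
(2,2) = 17 − 8 = 9 completes the 17 across.

8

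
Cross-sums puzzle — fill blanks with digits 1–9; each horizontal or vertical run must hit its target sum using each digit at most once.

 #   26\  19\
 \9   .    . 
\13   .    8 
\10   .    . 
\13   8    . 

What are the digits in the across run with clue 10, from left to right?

R2C1 = 13 − 8 = 5 completes the 13 across.
R4C2 = 13 − 8 = 5 completes the 13 across.
No cell is forced outright now. R1C2 can only be 2 or 4 (the digits allowed by both its 9 across and its 19 down). If R1C2 = 4: then R1C1 would have to be in {5} for the 9 across but in {4,6,7,9} for the 26 down — contradiction. So R1C2 = 2.
R1C1 = 9 − 2 = 7 completes the 9 across.
R3C1 = 26 − 20 = 6 completes the 26 down.
R3C2 = 10 − 6 = 4 completes the 10 across.

6, 4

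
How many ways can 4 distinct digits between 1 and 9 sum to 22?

4 distinct digits from 1–9 sum between 10 and 30.

11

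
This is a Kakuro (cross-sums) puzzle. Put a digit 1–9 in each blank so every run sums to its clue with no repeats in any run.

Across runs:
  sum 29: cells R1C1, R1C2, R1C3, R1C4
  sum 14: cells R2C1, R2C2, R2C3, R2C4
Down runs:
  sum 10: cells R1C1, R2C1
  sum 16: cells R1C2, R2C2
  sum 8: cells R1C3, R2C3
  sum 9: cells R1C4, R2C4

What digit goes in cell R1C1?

29 in 4 cells must be {5,7,8,9}; 16 in 2 cells must be {7,9}.
Only 7 fits R2C2 under both its across sum 14 and down sum 16.
R1C2 = 16 − 7 = 9 completes the 16 down.
Nothing is forced directly, so branch on R1C3, whose candidates are 5 or 7. If R1C3 = 5: then R2C3 would have to be in {1,2,4} for the 14 across but in {3} for the 8 down — contradiction. So R1C3 = 7.
R1C1 = 8: the only remaining digit allowed by both the 29 across and the 10 down.

8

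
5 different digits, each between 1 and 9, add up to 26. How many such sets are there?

5 distinct digits from 1–9 sum between 15 and 35.

11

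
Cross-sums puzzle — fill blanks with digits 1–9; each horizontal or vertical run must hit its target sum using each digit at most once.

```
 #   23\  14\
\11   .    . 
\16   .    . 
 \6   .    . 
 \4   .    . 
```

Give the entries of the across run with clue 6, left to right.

4, 2

16 in 2 cells must be {7,9}; 4 in 2 cells must be {1,3}.
Only 7 fits R2C2 under both its across sum 16 and down sum 14.
Given what's placed, R4C2 must be 1 to fit the 4 across and 14 down.
R2C1 = 16 − 7 = 9 completes the 16 across.
R4C1 = 4 − 1 = 3 completes the 4 across.
No cell is forced outright now. R1C2 can only be 2 or 4 (the digits allowed by both its 11 across and its 14 down). If R1C2 = 2: then R1C1 would have to be in {9} for the 11 across but in {4,5,6,7} for the 23 down — contradiction. So R1C2 = 4.
R1C1 = 11 − 4 = 7 completes the 11 across.
R3C1 = 23 − 19 = 4 completes the 23 down.
R3C2 = 6 − 4 = 2 completes the 6 across.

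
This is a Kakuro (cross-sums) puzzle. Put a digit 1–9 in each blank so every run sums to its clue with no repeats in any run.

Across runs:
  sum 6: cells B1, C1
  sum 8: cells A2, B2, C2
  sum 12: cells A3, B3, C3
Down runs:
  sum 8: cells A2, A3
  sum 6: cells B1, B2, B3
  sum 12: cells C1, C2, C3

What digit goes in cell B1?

1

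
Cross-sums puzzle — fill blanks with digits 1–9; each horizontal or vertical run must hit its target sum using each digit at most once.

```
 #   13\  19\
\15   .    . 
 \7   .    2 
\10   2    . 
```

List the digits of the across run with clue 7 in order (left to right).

R2C1 = 7 − 2 = 5 completes the 7 across.
R3C2 = 10 − 2 = 8 completes the 10 across.
R1C1 = 13 − 7 = 6 completes the 13 down.
R1C2 = 15 − 6 = 9 completes the 15 across.

5 2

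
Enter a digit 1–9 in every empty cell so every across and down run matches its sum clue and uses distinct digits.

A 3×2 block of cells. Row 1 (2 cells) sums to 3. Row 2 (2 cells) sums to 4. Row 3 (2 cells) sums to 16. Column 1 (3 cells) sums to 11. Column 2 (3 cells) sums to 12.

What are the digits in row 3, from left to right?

3 in 2 cells must be {1,2}; 4 in 2 cells must be {1,3}; 16 in 2 cells must be {7,9}.
The 16 across and the 11 down share only 7, so (3,1) = 7.
(3,2) = 16 − 7 = 9 completes the 16 across.
Given what's placed, (1,1) must be 1 to fit the 3 across and 11 down.
(1,2) = 3 − 1 = 2 completes the 3 across.
(2,1) = 11 − 8 = 3 completes the 11 down.
(2,2) = 4 − 3 = 1 completes the 4 across.

7, 9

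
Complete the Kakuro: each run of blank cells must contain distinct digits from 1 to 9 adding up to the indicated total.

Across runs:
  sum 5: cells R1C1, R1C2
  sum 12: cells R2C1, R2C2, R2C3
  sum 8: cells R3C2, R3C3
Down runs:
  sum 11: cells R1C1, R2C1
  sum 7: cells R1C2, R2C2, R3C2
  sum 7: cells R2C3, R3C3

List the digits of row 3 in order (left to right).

7 in 3 cells must be {1,2,4}.
Nothing is forced directly, so branch on R3C2, whose candidates are 1 or 2. If R3C2 = 1: then R3C3 would have to be in {7} for the 8 across but in {1,2,3,4,5,6} for the 7 down — contradiction. So R3C2 = 2.
R3C3 = 8 − 2 = 6 completes the 8 across.
R2C3 = 7 − 6 = 1 completes the 7 down.
R2C2 = 4: the only remaining digit allowed by both the 12 across and the 7 down.
R1C2 = 7 − 6 = 1 completes the 7 down.
R2C1 = 12 − 5 = 7 completes the 12 across.
R1C1 = 5 − 1 = 4 completes the 5 across.

2 6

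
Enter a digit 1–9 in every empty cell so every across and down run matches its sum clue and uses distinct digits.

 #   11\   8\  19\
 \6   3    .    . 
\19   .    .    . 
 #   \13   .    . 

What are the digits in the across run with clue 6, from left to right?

3, 1, 2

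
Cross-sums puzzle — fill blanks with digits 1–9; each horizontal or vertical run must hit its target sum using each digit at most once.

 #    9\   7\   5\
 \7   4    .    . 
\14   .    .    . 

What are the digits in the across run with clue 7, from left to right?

4 1 2

7 in 3 cells must be {1,2,4}.
R2C1 = 9 − 4 = 5 completes the 9 down.
No cell is forced outright now. R1C2 can only be 1 or 2 (the digits allowed by both its 7 across and its 7 down). If R1C2 = 2: that forces R1C3 = 1, after which R2C2 would have to be in {1,2,3,6,7,8} for the 14 across but in {5} for the 7 down — contradiction. So R1C2 = 1.
R1C3 = 7 − 5 = 2 completes the 7 across.
R2C2 = 7 − 1 = 6 completes the 7 down.
R2C3 = 14 − 11 = 3 completes the 14 across.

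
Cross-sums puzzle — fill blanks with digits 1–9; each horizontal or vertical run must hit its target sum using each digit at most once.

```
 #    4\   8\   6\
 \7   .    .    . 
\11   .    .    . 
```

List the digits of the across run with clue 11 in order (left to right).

7 in 3 cells must be {1,2,4}; 4 in 2 cells must be {1,3}.
The 7 across and the 4 down share only 1, so R1C1 = 1.
Given what's placed, R1C2 must be 2 to fit the 7 across and 8 down.
R1C3 = 7 − 3 = 4 completes the 7 across.
R2C1 = 4 − 1 = 3 completes the 4 down.
R2C2 = 8 − 2 = 6 completes the 8 down.
R2C3 = 11 − 9 = 2 completes the 11 across.

3 6 2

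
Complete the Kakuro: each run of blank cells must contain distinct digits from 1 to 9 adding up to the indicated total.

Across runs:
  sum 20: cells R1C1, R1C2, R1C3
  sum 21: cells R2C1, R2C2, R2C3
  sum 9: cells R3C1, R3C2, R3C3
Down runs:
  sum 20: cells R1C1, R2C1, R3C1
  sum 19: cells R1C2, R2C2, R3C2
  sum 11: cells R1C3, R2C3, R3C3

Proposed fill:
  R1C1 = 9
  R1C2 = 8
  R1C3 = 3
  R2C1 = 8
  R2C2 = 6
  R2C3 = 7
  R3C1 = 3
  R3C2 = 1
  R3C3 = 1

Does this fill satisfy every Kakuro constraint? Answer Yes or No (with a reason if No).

No — the down run R1C2–R3C2 sums to 15, not 19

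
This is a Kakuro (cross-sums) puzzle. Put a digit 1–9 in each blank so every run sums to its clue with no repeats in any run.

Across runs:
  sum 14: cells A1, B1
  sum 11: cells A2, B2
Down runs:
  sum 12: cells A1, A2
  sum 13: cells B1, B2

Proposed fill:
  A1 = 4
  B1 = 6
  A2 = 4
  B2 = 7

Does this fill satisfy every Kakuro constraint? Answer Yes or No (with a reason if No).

No — the down run A1–A2 sums to 8, not 12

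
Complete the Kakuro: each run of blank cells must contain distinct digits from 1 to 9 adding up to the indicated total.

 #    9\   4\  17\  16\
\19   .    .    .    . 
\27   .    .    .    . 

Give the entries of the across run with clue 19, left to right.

2 1 9 7

4 in 2 cells must be {1,3}; 17 in 2 cells must be {8,9}; 16 in 2 cells must be {7,9}.
Only 3 fits R2C2 under both its across sum 27 and down sum 4.
R1C2 = 4 − 3 = 1 completes the 4 down.
Nothing is forced directly, so branch on R1C4, whose candidates are 7 or 9. If R1C4 = 9: then R1C3 would have to be in {2,3,4,5,6,7} for the 19 across but in {8,9} for the 17 down — contradiction. So R1C4 = 7.
R2C4 = 16 − 7 = 9 completes the 16 down.
R2C3 = 8: the only remaining digit allowed by both the 27 across and the 17 down.
R1C3 = 17 − 8 = 9 completes the 17 down.
R2C1 = 27 − 20 = 7 completes the 27 across.
R1C1 = 19 − 17 = 2 completes the 19 across.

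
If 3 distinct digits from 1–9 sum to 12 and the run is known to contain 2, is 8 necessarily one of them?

Counterexample: {1,2,9} sums to 12 under that restriction without using 8.

No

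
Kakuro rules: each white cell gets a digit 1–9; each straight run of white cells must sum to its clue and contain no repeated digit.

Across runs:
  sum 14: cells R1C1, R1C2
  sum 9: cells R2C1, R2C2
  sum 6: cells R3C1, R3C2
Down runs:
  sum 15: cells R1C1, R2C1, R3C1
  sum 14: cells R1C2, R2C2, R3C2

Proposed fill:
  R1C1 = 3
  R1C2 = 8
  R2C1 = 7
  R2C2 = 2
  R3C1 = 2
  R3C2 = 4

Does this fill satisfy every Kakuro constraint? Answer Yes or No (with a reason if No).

No — the across run R1C1–R1C2 sums to 11, not 14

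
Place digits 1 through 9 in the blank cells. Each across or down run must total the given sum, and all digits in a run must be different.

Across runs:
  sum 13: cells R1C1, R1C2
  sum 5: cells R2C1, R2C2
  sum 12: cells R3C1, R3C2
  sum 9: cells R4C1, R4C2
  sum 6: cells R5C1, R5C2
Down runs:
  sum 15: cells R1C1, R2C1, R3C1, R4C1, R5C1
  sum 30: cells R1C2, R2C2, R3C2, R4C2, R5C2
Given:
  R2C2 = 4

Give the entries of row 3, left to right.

15 in 5 cells must be {1,2,3,4,5}.
R2C1 = 5 − 4 = 1 completes the 5 across.
Nothing is forced directly, so branch on R5C2, whose candidates are 2 or 5. If R5C2 = 5: then R5C1 would have to be in {1} for the 6 across but in {2,3,4,5} for the 15 down — contradiction. So R5C2 = 2.
R5C1 = 6 − 2 = 4 completes the 6 across.
R1C1 = 5: the only remaining digit allowed by both the 13 across and the 15 down.
R1C2 = 13 − 5 = 8 completes the 13 across.
R3C1 = 3: the only remaining digit allowed by both the 12 across and the 15 down.
R3C2 = 12 − 3 = 9 completes the 12 across.

3 9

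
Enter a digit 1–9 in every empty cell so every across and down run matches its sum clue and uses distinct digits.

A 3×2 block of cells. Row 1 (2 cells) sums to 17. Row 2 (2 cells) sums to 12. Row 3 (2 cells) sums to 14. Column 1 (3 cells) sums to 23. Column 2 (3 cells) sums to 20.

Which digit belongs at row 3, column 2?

17 in 2 cells must be {8,9}; 23 in 3 cells must be {6,8,9}.
Nothing is forced directly, so branch on (1,1), whose candidates are 8 or 9. If (1,1) = 9: that forces (1,2) = 8, (2,1) = 8, after which (2,2) would have to be in {4} for the 12 across but in {3,5,7,9} for the 20 down — contradiction. So (1,1) = 8.
(1,2) = 17 − 8 = 9 completes the 17 across.
Given what's placed, (2,1) must be 9 to fit the 12 across and 23 down.
(2,2) = 12 − 9 = 3 completes the 12 across.
(3,1) = 23 − 17 = 6 completes the 23 down.
(3,2) = 14 − 6 = 8 completes the 14 across.

8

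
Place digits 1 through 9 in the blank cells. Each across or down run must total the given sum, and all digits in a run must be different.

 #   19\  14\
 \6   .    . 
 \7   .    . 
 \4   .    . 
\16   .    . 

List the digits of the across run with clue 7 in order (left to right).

5 2

4 in 2 cells must be {1,3}; 16 in 2 cells must be {7,9}.
Only 7 fits R4C2 under both its across sum 16 and down sum 14.
Given what's placed, R3C2 must be 1 to fit the 4 across and 14 down.
R4C1 = 16 − 7 = 9 completes the 16 across.
R3C1 = 4 − 1 = 3 completes the 4 across.
No cell is forced outright now. R1C2 can only be 2 or 4 (the digits allowed by both its 6 across and its 14 down). If R1C2 = 2: then R1C1 would have to be in {4} for the 6 across but in {1,2,5,6} for the 19 down — contradiction. So R1C2 = 4.
R1C1 = 6 − 4 = 2 completes the 6 across.
R2C1 = 19 − 14 = 5 completes the 19 down.
R2C2 = 7 − 5 = 2 completes the 7 across.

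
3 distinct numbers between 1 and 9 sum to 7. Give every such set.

{1,2,4}

3 distinct digits from 1–9 sum between 6 and 24.
Only one set works: {1,2,4}.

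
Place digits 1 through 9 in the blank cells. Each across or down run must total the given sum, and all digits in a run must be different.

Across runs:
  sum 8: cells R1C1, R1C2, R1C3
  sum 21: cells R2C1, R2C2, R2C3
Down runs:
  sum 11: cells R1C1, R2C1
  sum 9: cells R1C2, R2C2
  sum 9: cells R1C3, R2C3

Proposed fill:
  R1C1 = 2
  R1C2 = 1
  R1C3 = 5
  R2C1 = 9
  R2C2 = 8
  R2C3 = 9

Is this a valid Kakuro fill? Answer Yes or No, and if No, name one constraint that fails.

No — the down run R1C3–R2C3 sums to 14, not 9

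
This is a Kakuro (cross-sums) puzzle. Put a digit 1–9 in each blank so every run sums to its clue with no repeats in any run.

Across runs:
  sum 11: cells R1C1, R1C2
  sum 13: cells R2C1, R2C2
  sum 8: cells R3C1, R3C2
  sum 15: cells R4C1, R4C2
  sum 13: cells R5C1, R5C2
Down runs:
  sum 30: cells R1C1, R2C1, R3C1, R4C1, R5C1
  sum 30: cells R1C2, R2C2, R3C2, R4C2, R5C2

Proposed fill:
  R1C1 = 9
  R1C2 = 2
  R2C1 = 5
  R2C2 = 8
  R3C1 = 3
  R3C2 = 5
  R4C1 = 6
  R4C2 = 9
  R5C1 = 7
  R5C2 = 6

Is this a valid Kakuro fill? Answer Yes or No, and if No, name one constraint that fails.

Yes

Across: 9+2=11; 5+8=13; 3+5=8; 6+9=15; 7+6=13. Down: 9+5+3+6+7=30; 2+8+5+9+6=30. No digit repeats within any run.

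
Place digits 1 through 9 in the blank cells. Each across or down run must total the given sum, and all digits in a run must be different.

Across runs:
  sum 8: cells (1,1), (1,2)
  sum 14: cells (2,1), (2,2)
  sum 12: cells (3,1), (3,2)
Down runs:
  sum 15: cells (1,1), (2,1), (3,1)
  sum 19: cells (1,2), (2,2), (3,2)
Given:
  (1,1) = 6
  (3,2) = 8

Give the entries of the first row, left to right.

6, 2

(1,2) = 8 − 6 = 2 completes the 8 across.
(2,2) = 19 − 10 = 9 completes the 19 down.
(3,1) = 12 − 8 = 4 completes the 12 across.
(2,1) = 14 − 9 = 5 completes the 14 across.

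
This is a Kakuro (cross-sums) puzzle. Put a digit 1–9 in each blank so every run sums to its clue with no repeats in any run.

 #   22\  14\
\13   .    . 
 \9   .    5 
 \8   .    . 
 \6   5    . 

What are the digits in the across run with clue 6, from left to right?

R2C1 = 9 − 5 = 4 completes the 9 across.
R4C2 = 6 − 5 = 1 completes the 6 across.
R1C2 = 6: the only remaining digit allowed by both the 13 across and the 14 down.
R3C2 = 14 − 12 = 2 completes the 14 down.
R1C1 = 13 − 6 = 7 completes the 13 across.
R3C1 = 8 − 2 = 6 completes the 8 across.

5, 1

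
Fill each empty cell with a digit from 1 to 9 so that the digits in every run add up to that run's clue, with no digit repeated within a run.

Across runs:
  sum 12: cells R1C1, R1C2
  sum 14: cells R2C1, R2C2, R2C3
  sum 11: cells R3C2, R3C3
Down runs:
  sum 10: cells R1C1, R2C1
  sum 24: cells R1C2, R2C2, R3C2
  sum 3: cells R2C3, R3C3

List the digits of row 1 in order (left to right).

4 8

24 in 3 cells must be {7,8,9}; 3 in 2 cells must be {1,2}.
The 11 across and the 3 down share only 2, so R3C3 = 2.
R2C3 = 3 − 2 = 1 completes the 3 down.
R3C2 = 11 − 2 = 9 completes the 11 across.
No cell is forced outright now. R1C2 can only be 7 or 8 (the digits allowed by both its 12 across and its 24 down). If R1C2 = 7: then R1C1 would have to be in {5} for the 12 across but in {1,2,3,4,6,7,8,9} for the 10 down — contradiction. So R1C2 = 8.
R1C1 = 12 − 8 = 4 completes the 12 across.
R2C1 = 10 − 4 = 6 completes the 10 down.
R2C2 = 14 − 7 = 7 completes the 14 across.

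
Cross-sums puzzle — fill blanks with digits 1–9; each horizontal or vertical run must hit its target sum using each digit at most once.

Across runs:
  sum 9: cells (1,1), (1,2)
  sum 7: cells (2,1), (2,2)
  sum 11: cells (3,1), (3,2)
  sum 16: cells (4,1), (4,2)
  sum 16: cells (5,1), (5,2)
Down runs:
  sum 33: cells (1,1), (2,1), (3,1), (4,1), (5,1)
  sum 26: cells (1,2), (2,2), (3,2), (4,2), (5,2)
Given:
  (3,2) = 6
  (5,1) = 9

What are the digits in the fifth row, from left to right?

16 in 2 cells must be {7,9}.
(3,1) = 11 − 6 = 5 completes the 11 across.
(4,1) = 7: the only remaining digit allowed by both the 16 across and the 33 down.
(4,2) = 16 − 7 = 9 completes the 16 across.
(5,2) = 16 − 9 = 7 completes the 16 across.

9 7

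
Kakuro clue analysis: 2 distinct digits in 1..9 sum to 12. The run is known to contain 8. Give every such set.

2 distinct digits from 1–9 sum between 3 and 17.
Keeping only sets containing 8.
Only one set works: {4,8}.

{4,8}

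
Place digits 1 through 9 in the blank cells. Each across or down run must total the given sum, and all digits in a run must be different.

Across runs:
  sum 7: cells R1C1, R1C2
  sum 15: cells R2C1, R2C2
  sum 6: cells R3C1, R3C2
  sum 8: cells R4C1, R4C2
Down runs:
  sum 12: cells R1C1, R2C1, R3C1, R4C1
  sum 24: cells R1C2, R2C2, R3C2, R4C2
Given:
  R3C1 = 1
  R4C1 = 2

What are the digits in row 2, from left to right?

Given what's placed, R2C1 must be 6 to fit the 15 across and 12 down.
R2C2 = 15 − 6 = 9 completes the 15 across.
R3C2 = 6 − 1 = 5 completes the 6 across.
R4C2 = 8 − 2 = 6 completes the 8 across.
R1C1 = 12 − 9 = 3 completes the 12 down.
R1C2 = 7 − 3 = 4 completes the 7 across.

6, 9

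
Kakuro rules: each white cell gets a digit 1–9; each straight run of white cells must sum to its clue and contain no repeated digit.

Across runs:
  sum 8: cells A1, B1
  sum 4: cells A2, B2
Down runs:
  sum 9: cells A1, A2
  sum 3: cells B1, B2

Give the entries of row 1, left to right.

6 2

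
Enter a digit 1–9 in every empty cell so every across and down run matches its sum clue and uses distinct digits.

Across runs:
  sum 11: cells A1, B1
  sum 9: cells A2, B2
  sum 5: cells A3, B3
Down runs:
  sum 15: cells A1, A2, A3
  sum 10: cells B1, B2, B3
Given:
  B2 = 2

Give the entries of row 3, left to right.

2 3

A2 = 9 − 2 = 7 completes the 9 across.
No cell is forced outright now. A3 can only be 2 or 3 (the digits allowed by both its 5 across and its 15 down). If A3 = 3: that forces A1 = 5, after which B1 would have to be in {6} for the 11 across but in {1,3,5,7} for the 10 down — contradiction. So A3 = 2.
A1 = 15 − 9 = 6 completes the 15 down.
B1 = 11 − 6 = 5 completes the 11 across.
B3 = 5 − 2 = 3 completes the 5 across.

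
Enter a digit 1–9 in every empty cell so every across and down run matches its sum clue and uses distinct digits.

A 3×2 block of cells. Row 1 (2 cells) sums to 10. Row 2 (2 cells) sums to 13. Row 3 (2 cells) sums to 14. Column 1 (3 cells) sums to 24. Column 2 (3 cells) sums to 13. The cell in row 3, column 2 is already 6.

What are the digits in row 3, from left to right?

24 in 3 cells must be {7,8,9}.
(3,1) = 14 − 6 = 8 completes the 14 across.
Nothing is forced directly, so branch on (1,1), whose candidates are 7 or 9. If (1,1) = 9: then (1,2) would have to be in {1} for the 10 across but in {2,3,4,5} for the 13 down — contradiction. So (1,1) = 7.
(1,2) = 10 − 7 = 3 completes the 10 across.
(2,1) = 24 − 15 = 9 completes the 24 down.
(2,2) = 13 − 9 = 4 completes the 13 across.

8 6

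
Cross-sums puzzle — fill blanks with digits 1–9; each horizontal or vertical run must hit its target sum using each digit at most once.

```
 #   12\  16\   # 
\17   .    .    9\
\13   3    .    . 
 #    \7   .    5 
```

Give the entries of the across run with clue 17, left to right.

17 in 2 cells must be {8,9}.
R1C1 = 12 − 3 = 9 completes the 12 down.
R1C2 = 17 − 9 = 8 completes the 17 across.
R2C3 = 9 − 5 = 4 completes the 9 down.
R3C2 = 7 − 5 = 2 completes the 7 across.
R2C2 = 13 − 7 = 6 completes the 13 across.

9, 8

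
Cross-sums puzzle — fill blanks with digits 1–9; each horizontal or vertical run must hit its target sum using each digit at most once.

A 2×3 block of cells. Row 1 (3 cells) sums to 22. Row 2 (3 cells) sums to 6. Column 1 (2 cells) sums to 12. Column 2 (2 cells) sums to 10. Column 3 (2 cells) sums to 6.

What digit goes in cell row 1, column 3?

6 in 3 cells must be {1,2,3}.
The 22 across and the 6 down share only 5, so (1,3) = 5.
The 6 across and the 12 down share only 3, so (2,1) = 3.
(2,3) = 6 − 5 = 1 completes the 6 down.
(1,1) = 12 − 3 = 9 completes the 12 down.
(1,2) = 22 − 14 = 8 completes the 22 across.
(2,2) = 6 − 4 = 2 completes the 6 across.

5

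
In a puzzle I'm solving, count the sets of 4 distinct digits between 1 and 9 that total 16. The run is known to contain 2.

5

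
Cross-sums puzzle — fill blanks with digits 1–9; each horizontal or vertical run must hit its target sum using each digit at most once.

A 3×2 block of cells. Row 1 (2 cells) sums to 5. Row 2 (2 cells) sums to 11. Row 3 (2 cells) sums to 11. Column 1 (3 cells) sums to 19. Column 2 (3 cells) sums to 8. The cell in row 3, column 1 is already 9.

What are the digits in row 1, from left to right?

(3,2) = 11 − 9 = 2 completes the 11 across.
(1,2) = 1: the only remaining digit allowed by both the 5 across and the 8 down.
(2,2) = 8 − 3 = 5 completes the 8 down.
(1,1) = 5 − 1 = 4 completes the 5 across.
(2,1) = 11 − 5 = 6 completes the 11 across.

4 1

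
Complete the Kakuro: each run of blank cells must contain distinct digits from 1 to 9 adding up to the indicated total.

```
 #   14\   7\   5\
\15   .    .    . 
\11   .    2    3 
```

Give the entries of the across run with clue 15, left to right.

R1C2 = 7 − 2 = 5 completes the 7 down.
R1C3 = 5 − 3 = 2 completes the 5 down.
R2C1 = 11 − 5 = 6 completes the 11 across.
R1C1 = 15 − 7 = 8 completes the 15 across.

8 5 2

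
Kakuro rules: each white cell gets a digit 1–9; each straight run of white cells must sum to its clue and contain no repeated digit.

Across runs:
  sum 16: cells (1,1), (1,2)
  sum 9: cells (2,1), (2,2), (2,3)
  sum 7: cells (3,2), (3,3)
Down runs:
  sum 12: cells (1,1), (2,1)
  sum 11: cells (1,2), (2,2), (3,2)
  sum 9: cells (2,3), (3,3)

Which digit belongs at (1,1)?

9

16 in 2 cells must be {7,9}.
The 16 across and the 11 down share only 7, so (1,2) = 7.
(1,1) = 16 − 7 = 9 completes the 16 across.
(2,1) = 12 − 9 = 3 completes the 12 down.
(2,2) = 1: the only remaining digit allowed by both the 9 across and the 11 down.
(2,3) = 9 − 4 = 5 completes the 9 across.
(3,2) = 11 − 8 = 3 completes the 11 down.
(3,3) = 7 − 3 = 4 completes the 7 across.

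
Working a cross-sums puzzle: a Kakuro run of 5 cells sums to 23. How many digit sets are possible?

11

5 distinct digits from 1–9 sum between 15 and 35.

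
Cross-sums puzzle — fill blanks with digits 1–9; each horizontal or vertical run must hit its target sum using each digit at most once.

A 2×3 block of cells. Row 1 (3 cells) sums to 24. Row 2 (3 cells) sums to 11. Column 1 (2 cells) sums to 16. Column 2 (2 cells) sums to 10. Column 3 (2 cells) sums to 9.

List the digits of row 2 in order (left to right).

7 3 1

24 in 3 cells must be {7,8,9}; 16 in 2 cells must be {7,9}.
The 11 across and the 16 down share only 7, so (2,1) = 7.
(1,1) = 16 − 7 = 9 completes the 16 down.
Nothing is forced directly, so branch on (2,2), whose candidates are 1 or 3. If (2,2) = 1: then (1,2) would have to be in {7,8} for the 24 across but in {9} for the 10 down — contradiction. So (2,2) = 3.
(1,2) = 10 − 3 = 7 completes the 10 down.
(1,3) = 24 − 16 = 8 completes the 24 across.
(2,3) = 11 − 10 = 1 completes the 11 across.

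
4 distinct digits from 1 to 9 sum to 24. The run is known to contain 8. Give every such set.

{1,6,8,9}; {2,5,8,9}; {3,4,8,9}; {3,6,7,8}; {4,5,7,8}

4 distinct digits from 1–9 sum between 10 and 30.
Keeping only sets containing 8.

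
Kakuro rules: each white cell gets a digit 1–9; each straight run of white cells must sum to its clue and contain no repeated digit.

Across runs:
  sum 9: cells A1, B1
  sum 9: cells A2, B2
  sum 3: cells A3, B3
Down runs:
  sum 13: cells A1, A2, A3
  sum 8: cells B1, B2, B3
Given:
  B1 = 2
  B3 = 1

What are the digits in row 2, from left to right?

3 in 2 cells must be {1,2}.
A1 = 9 − 2 = 7 completes the 9 across.
B2 = 8 − 3 = 5 completes the 8 down.
A3 = 3 − 1 = 2 completes the 3 across.
A2 = 9 − 5 = 4 completes the 9 across.

4, 5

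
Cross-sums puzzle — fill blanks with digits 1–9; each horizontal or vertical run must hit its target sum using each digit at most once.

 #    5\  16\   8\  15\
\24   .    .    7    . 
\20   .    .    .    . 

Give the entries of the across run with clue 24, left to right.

16 in 2 cells must be {7,9}.
Given what's placed, R1C2 must be 9 to fit the 24 across and 16 down.
Given what's placed, R1C4 must be 6 to fit the 24 across and 15 down.
R2C2 = 16 − 9 = 7 completes the 16 down.
R2C3 = 8 − 7 = 1 completes the 8 down.
R2C4 = 15 − 6 = 9 completes the 15 down.
R1C1 = 24 − 22 = 2 completes the 24 across.
R2C1 = 20 − 17 = 3 completes the 20 across.

2 9 7 6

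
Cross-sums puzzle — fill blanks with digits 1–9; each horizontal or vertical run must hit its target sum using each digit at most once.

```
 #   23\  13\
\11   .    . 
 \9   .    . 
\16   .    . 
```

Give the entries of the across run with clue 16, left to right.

9 7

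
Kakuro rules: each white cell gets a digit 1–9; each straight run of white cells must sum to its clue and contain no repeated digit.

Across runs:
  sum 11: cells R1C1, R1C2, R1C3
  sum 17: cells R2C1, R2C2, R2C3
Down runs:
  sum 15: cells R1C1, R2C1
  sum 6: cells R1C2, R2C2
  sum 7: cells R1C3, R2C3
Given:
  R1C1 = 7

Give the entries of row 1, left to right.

7 1 3

Given what's placed, R1C2 must be 1 to fit the 11 across and 6 down.
R1C3 = 11 − 8 = 3 completes the 11 across.
R2C1 = 15 − 7 = 8 completes the 15 down.
R2C2 = 6 − 1 = 5 completes the 6 down.
R2C3 = 17 − 13 = 4 completes the 17 across.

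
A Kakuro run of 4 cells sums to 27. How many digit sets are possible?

4 distinct digits from 1–9 sum between 10 and 30.
Enumerating: {3,7,8,9}, {4,6,8,9}, {5,6,7,9}.

3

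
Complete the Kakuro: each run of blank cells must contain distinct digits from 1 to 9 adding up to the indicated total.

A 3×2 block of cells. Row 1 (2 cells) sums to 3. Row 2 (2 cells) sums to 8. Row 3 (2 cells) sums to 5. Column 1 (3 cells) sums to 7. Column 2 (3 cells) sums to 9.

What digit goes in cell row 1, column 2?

3 in 2 cells must be {1,2}; 7 in 3 cells must be {1,2,4}.
Nothing is forced directly, so branch on (1,1), whose candidates are 1 or 2. If (1,1) = 2: that forces (1,2) = 1, (2,1) = 1, after which (2,2) would have to be in {7} for the 8 across but in {2,3,5,6} for the 9 down — contradiction. So (1,1) = 1.
(1,2) = 3 − 1 = 2 completes the 3 across.
Given what's placed, (2,1) must be 2 to fit the 8 across and 7 down.
(2,2) = 8 − 2 = 6 completes the 8 across.
(3,1) = 7 − 3 = 4 completes the 7 down.
(3,2) = 5 − 4 = 1 completes the 5 across.

2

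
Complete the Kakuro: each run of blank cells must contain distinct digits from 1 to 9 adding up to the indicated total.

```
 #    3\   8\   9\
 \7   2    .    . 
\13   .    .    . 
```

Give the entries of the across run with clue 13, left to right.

1 7 5

7 in 3 cells must be {1,2,4}; 3 in 2 cells must be {1,2}.
Given what's placed, R1C2 must be 1 to fit the 7 across and 8 down.
R1C3 = 7 − 3 = 4 completes the 7 across.
R2C1 = 3 − 2 = 1 completes the 3 down.
R2C2 = 8 − 1 = 7 completes the 8 down.
R2C3 = 13 − 8 = 5 completes the 13 across.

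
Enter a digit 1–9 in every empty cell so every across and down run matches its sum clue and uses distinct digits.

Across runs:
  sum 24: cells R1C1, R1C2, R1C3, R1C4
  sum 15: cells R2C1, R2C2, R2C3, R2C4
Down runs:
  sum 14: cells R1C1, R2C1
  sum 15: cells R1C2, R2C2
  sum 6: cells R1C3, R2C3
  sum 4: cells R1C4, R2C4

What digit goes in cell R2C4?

4 in 2 cells must be {1,3}.
Nothing is forced directly, so branch on R1C4, whose candidates are 1 or 3. If R1C4 = 1: then R1C3 would have to be in {6,8,9} for the 24 across but in {1,2,4,5} for the 6 down — contradiction. So R1C4 = 3.
R2C4 = 4 − 3 = 1 completes the 4 down.
Nothing is forced directly, so branch on R1C3, whose candidates are 4 or 5. If R1C3 = 5: that forces R1C1 = 9, R1C2 = 7, R2C1 = 5, after which R2C2 would have to be in {2,3,6,7} for the 15 across but in {8} for the 15 down — contradiction. So R1C3 = 4.
R2C3 = 6 − 4 = 2 completes the 6 down.

1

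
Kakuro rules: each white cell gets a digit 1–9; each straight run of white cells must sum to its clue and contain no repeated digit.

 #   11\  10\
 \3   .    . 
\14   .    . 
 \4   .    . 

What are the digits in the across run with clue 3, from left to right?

3 in 2 cells must be {1,2}; 4 in 2 cells must be {1,3}.
Nothing is forced directly, so branch on R2C2, whose candidates are 5 or 6. If R2C2 = 5: then R2C1 would have to be in {9} for the 14 across but in {1,2,3,4,5,6,7,8} for the 11 down — contradiction. So R2C2 = 6.
Given what's placed, R1C2 must be 1 to fit the 3 across and 10 down.
R2C1 = 14 − 6 = 8 completes the 14 across.
R3C1 = 1: the only remaining digit allowed by both the 4 across and the 11 down.
R3C2 = 4 − 1 = 3 completes the 4 across.
R1C1 = 3 − 1 = 2 completes the 3 across.

2 1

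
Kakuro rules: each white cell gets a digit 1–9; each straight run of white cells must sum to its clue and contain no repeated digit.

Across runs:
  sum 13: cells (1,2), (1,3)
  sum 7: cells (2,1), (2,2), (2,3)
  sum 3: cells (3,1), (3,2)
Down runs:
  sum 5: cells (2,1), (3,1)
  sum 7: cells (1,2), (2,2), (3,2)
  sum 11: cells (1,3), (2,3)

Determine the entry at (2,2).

1

7 in 3 cells must be {1,2,4}; 3 in 2 cells must be {1,2}.
The 13 across and the 7 down share only 4, so (1,2) = 4.
(1,3) = 13 − 4 = 9 completes the 13 across.
(2,3) = 11 − 9 = 2 completes the 11 down.
(2,2) = 1: the only remaining digit allowed by both the 7 across and the 7 down.
(3,2) = 7 − 5 = 2 completes the 7 down.
(2,1) = 7 − 3 = 4 completes the 7 across.
(3,1) = 3 − 2 = 1 completes the 3 across.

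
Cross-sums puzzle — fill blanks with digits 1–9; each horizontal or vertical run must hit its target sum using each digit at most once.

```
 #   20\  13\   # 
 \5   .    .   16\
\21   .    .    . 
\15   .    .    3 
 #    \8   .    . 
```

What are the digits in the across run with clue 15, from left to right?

7 5 3

No cell is forced outright now. R1C1 can only be 3 or 4 (the digits allowed by both its 5 across and its 20 down). If R1C1 = 3: that forces R1C2 = 2, R3C1 = 8, R3C2 = 4, R2C1 = 9, after which R2C2 would have to be in {4,5,7,8} for the 21 across but in {1,6} for the 13 down — contradiction. So R1C1 = 4.
R1C2 = 5 − 4 = 1 completes the 5 across.
R3C1 = 7: the only remaining digit allowed by both the 15 across and the 20 down.
R3C2 = 15 − 10 = 5 completes the 15 across.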